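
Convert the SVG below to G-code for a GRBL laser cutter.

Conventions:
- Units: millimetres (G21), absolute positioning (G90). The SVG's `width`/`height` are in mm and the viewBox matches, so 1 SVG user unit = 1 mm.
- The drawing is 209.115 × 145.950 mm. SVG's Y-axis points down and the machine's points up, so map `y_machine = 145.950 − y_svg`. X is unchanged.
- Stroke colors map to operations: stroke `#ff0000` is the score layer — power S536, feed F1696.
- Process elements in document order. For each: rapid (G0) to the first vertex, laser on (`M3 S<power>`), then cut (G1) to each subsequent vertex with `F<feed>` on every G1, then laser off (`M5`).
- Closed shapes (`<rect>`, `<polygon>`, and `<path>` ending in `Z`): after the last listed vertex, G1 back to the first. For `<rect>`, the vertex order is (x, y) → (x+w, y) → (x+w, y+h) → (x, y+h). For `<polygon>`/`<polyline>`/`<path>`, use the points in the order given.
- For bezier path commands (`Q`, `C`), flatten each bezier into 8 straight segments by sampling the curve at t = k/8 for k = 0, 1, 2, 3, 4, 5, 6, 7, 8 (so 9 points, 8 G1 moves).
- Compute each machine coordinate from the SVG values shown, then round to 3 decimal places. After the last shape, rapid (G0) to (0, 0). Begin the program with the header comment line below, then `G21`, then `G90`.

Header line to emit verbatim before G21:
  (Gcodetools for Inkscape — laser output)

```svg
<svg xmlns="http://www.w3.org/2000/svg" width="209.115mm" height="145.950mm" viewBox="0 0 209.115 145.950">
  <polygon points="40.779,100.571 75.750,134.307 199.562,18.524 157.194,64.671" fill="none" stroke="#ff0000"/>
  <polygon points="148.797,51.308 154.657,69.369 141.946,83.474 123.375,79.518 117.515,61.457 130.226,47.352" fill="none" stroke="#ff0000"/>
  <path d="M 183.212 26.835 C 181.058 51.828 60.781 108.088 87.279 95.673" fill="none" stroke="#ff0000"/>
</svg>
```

viewBox `0 0 209.115 145.950` with mm width/height → 1 unit = 1 mm. Flip: y_m = 145.950 − y_svg.

**Shape 1** — `<polygon>` closed polygon, stroke `#ff0000` → score (S536, F1696). Machine vertices: (40.779,45.379) → (75.750,11.643) → (199.562,127.426) → (157.194,81.279) → (40.779,45.379). Closed: final G1 returns to the first vertex.

**Shape 2** — `<polygon>` regular polygon, stroke `#ff0000` → score (S536, F1696). Machine vertices: (148.797,94.642) → (154.657,76.581) → (141.946,62.476) → (123.375,66.432) → (117.515,84.493) → (130.226,98.598) → (148.797,94.642). Closed: final G1 returns to the first vertex.

**Shape 3** — `<path>` cubic bezier, stroke `#ff0000` → score (S536, F1696). Control points (SVG): P0=(183.212,26.835), P1=(181.058,51.828), P2=(60.781,108.088), P3=(87.279,95.673); sampled at t=k/8. Machine vertices: (183.212,119.115) → (177.385,108.472) → (163.587,96.069) → (144.925,83.077) → (124.501,70.668) → (105.420,60.012) → (90.787,52.281) → (83.705,48.645) → (87.279,50.277). Open path.

(Gcodetools for Inkscape — laser output)
G21
G90
G0 X40.779 Y45.379
M3 S536
G1 X75.750 Y11.643 F1696
G1 X199.562 Y127.426 F1696
G1 X157.194 Y81.279 F1696
G1 X40.779 Y45.379 F1696
M5
G0 X148.797 Y94.642
M3 S536
G1 X154.657 Y76.581 F1696
G1 X141.946 Y62.476 F1696
G1 X123.375 Y66.432 F1696
G1 X117.515 Y84.493 F1696
G1 X130.226 Y98.598 F1696
G1 X148.797 Y94.642 F1696
M5
G0 X183.212 Y119.115
M3 S536
G1 X177.385 Y108.472 F1696
G1 X163.587 Y96.069 F1696
G1 X144.925 Y83.077 F1696
G1 X124.501 Y70.668 F1696
G1 X105.420 Y60.012 F1696
G1 X90.787 Y52.281 F1696
G1 X83.705 Y48.645 F1696
G1 X87.279 Y50.277 F1696
M5
G0 X0.000 Y0.000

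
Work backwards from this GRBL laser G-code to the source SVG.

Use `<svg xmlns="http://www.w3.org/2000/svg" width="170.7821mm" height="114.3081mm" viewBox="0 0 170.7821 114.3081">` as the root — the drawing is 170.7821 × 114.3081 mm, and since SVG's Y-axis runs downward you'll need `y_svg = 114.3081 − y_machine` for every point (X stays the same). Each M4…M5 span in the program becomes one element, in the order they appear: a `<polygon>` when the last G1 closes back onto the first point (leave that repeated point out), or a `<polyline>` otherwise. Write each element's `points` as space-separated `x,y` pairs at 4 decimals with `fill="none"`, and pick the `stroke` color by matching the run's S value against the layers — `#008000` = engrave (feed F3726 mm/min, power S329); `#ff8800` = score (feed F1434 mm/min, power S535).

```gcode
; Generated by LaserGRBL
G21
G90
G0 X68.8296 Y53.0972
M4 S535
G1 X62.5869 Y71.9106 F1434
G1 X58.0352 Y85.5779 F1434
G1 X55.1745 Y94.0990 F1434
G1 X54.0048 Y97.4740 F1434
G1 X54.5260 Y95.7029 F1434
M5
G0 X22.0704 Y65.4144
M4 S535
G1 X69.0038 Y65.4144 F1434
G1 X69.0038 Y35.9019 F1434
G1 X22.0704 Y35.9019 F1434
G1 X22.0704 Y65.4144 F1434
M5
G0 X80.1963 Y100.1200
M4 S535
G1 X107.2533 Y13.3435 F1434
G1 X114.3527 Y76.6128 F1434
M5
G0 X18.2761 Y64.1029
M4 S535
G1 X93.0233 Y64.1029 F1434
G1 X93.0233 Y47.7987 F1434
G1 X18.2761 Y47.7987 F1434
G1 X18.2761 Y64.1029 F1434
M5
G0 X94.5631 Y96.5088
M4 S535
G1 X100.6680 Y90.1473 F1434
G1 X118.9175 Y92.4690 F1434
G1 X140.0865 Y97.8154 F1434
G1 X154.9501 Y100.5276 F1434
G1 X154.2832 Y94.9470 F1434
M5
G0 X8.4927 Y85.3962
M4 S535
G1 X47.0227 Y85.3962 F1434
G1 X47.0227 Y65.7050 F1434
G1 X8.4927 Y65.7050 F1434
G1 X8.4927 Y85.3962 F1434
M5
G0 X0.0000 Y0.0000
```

<svg xmlns="http://www.w3.org/2000/svg" width="170.7821mm" height="114.3081mm" viewBox="0 0 170.7821 114.3081">
  <polyline points="68.8296,61.2109 62.5869,42.3975 58.0352,28.7302 55.1745,20.2091 54.0048,16.8341 54.5260,18.6052" fill="none" stroke="#ff8800"/>
  <polygon points="22.0704,48.8937 69.0038,48.8937 69.0038,78.4062 22.0704,78.4062" fill="none" stroke="#ff8800"/>
  <polyline points="80.1963,14.1881 107.2533,100.9646 114.3527,37.6953" fill="none" stroke="#ff8800"/>
  <polygon points="18.2761,50.2052 93.0233,50.2052 93.0233,66.5094 18.2761,66.5094" fill="none" stroke="#ff8800"/>
  <polyline points="94.5631,17.7993 100.6680,24.1608 118.9175,21.8391 140.0865,16.4927 154.9501,13.7805 154.2832,19.3611" fill="none" stroke="#ff8800"/>
  <polygon points="8.4927,28.9119 47.0227,28.9119 47.0227,48.6031 8.4927,48.6031" fill="none" stroke="#ff8800"/>
</svg>

y_svg = 114.3081 − y_m. Every run uses S535, so all elements get stroke `#ff8800` (score).

[1] open run; points: 68.8296,61.2109 62.5869,42.3975 58.0352,28.7302 55.1745,20.2091 54.0048,16.8341 54.5260,18.6052

[2] closed run; points: 22.0704,48.8937 69.0038,48.8937 69.0038,78.4062 22.0704,78.4062

[3] open run; points: 80.1963,14.1881 107.2533,100.9646 114.3527,37.6953

[4] closed run; points: 18.2761,50.2052 93.0233,50.2052 93.0233,66.5094 18.2761,66.5094

[5] open run; points: 94.5631,17.7993 100.6680,24.1608 118.9175,21.8391 140.0865,16.4927 154.9501,13.7805 154.2832,19.3611

[6] closed run; points: 8.4927,28.9119 47.0227,28.9119 47.0227,48.6031 8.4927,48.6031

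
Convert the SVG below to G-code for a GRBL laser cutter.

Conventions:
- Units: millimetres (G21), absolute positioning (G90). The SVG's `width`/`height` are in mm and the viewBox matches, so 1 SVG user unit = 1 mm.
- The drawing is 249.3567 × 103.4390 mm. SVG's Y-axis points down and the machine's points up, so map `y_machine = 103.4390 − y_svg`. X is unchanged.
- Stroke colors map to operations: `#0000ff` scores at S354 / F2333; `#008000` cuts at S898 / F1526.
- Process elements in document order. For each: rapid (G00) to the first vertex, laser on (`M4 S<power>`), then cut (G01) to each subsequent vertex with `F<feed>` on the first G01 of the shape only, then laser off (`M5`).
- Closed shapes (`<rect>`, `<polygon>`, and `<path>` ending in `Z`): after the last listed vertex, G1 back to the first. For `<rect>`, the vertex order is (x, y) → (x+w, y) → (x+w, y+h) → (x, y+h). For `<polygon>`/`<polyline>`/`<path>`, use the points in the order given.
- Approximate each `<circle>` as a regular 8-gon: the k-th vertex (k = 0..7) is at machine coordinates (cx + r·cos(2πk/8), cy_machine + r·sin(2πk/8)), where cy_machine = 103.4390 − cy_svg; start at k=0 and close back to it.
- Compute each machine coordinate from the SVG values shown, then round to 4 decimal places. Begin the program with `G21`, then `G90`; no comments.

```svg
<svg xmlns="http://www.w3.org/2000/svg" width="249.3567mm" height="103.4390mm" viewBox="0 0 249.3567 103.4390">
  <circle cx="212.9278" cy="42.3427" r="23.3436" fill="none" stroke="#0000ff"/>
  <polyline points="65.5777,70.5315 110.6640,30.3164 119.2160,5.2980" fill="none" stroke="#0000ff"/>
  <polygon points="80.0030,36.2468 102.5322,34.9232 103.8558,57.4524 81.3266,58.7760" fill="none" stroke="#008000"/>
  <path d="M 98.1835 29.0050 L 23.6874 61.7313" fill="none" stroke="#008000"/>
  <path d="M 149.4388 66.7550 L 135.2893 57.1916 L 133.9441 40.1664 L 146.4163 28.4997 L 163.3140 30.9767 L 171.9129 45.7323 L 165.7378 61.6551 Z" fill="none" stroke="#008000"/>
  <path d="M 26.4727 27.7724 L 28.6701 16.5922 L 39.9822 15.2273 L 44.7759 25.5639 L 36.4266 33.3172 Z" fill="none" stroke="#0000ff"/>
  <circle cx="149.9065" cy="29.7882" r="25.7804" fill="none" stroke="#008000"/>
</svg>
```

G21
G90
G00 X236.2714 Y61.0963
M4 S354
G01 X229.4342 Y77.6027 F2333
G01 X212.9278 Y84.4399
G01 X196.4214 Y77.6027
G01 X189.5842 Y61.0963
G01 X196.4214 Y44.5899
G01 X212.9278 Y37.7527
G01 X229.4342 Y44.5899
G01 X236.2714 Y61.0963
M5
G00 X65.5777 Y32.9075
M4 S354
G01 X110.6640 Y73.1226 F2333
G01 X119.2160 Y98.1410
M5
G00 X80.0030 Y67.1922
M4 S898
G01 X102.5322 Y68.5158 F1526
G01 X103.8558 Y45.9866
G01 X81.3266 Y44.6630
G01 X80.0030 Y67.1922
M5
G00 X98.1835 Y74.4340
M4 S898
G01 X23.6874 Y41.7077 F1526
M5
G00 X149.4388 Y36.6840
M4 S898
G01 X135.2893 Y46.2474 F1526
G01 X133.9441 Y63.2726
G01 X146.4163 Y74.9393
G01 X163.3140 Y72.4623
G01 X171.9129 Y57.7067
G01 X165.7378 Y41.7839
G01 X149.4388 Y36.6840
M5
G00 X26.4727 Y75.6666
M4 S354
G01 X28.6701 Y86.8468 F2333
G01 X39.9822 Y88.2117
G01 X44.7759 Y77.8751
G01 X36.4266 Y70.1218
G01 X26.4727 Y75.6666
M5
G00 X175.6869 Y73.6508
M4 S898
G01 X168.1360 Y91.8803 F1526
G01 X149.9065 Y99.4312
G01 X131.6770 Y91.8803
G01 X124.1261 Y73.6508
G01 X131.6770 Y55.4213
G01 X149.9065 Y47.8704
G01 X168.1360 Y55.4213
G01 X175.6869 Y73.6508
M5

1 u = 1 mm; y_m = 103.4390 − y.

[1] `<circle>` circle, #0000ff→score S354 F2333: (236.2714,61.0963) → (229.4342,77.6027) → (212.9278,84.4399) → (196.4214,77.6027) → (189.5842,61.0963) → (196.4214,44.5899) → (212.9278,37.7527) → (229.4342,44.5899) → (236.2714,61.0963) (closed)

[2] `<polyline>` open polyline, #0000ff→score S354 F2333: (65.5777,32.9075) → (110.6640,73.1226) → (119.2160,98.1410)

[3] `<polygon>` regular polygon, #008000→cut S898 F1526: (80.0030,67.1922) → (102.5322,68.5158) → (103.8558,45.9866) → (81.3266,44.6630) → (80.0030,67.1922) (closed)

[4] `<path>` line segment, #008000→cut S898 F1526: (98.1835,74.4340) → (23.6874,41.7077)

[5] `<path>` regular polygon, #008000→cut S898 F1526: (149.4388,36.6840) → (135.2893,46.2474) → (133.9441,63.2726) → (146.4163,74.9393) → (163.3140,72.4623) → (171.9129,57.7067) → (165.7378,41.7839) → (149.4388,36.6840) (closed)

[6] `<path>` regular polygon, #0000ff→score S354 F2333: (26.4727,75.6666) → (28.6701,86.8468) → (39.9822,88.2117) → (44.7759,77.8751) → (36.4266,70.1218) → (26.4727,75.6666) (closed)

[7] `<circle>` circle, #008000→cut S898 F1526: (175.6869,73.6508) → (168.1360,91.8803) → (149.9065,99.4312) → (131.6770,91.8803) → (124.1261,73.6508) → (131.6770,55.4213) → (149.9065,47.8704) → (168.1360,55.4213) → (175.6869,73.6508) (closed)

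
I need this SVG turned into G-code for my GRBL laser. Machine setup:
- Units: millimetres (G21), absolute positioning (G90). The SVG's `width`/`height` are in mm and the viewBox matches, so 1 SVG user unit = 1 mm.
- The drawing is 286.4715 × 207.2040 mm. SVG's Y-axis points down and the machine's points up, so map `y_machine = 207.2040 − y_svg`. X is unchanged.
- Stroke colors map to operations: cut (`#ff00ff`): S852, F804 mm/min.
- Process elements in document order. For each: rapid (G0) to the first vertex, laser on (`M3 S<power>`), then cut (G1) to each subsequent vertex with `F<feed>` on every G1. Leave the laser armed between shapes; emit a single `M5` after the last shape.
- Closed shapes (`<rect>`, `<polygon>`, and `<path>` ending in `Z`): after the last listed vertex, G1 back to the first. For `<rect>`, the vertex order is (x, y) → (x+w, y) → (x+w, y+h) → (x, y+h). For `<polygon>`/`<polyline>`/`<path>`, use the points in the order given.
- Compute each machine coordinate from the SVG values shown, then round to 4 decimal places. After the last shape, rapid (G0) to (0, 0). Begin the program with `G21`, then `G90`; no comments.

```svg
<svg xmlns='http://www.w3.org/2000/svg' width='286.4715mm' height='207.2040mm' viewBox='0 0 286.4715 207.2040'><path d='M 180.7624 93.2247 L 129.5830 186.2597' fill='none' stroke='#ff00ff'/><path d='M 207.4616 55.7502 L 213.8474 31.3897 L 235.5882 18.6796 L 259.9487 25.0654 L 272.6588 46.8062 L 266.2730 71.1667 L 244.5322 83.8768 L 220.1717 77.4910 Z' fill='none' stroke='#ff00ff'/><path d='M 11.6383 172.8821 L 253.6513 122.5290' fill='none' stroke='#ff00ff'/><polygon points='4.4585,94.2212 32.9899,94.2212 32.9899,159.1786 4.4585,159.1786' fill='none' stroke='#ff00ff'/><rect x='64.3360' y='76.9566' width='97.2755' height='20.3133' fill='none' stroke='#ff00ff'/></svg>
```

G21
G90
G0 X180.7624 Y113.9793
M3 S852
G1 X129.5830 Y20.9443 F804
G0 X207.4616 Y151.4538
M3 S852
G1 X213.8474 Y175.8143 F804
G1 X235.5882 Y188.5244 F804
G1 X259.9487 Y182.1386 F804
G1 X272.6588 Y160.3978 F804
G1 X266.2730 Y136.0373 F804
G1 X244.5322 Y123.3272 F804
G1 X220.1717 Y129.7130 F804
G1 X207.4616 Y151.4538 F804
G0 X11.6383 Y34.3219
M3 S852
G1 X253.6513 Y84.6750 F804
G0 X4.4585 Y112.9828
M3 S852
G1 X32.9899 Y112.9828 F804
G1 X32.9899 Y48.0254 F804
G1 X4.4585 Y48.0254 F804
G1 X4.4585 Y112.9828 F804
G0 X64.3360 Y130.2474
M3 S852
G1 X161.6115 Y130.2474 F804
G1 X161.6115 Y109.9341 F804
G1 X64.3360 Y109.9341 F804
G1 X64.3360 Y130.2474 F804
M5
G0 X0.0000 Y0.0000

viewBox `0 0 286.4715 207.2040` with mm width/height → 1 unit = 1 mm. Flip: y_m = 207.2040 − y_svg.

**Shape 1** — `<path>` line segment, stroke `#ff00ff` → cut (S852, F804). Machine vertices: (180.7624,113.9793) → (129.5830,20.9443). Open path.

**Shape 2** — `<path>` regular polygon, stroke `#ff00ff` → cut (S852, F804). Machine vertices: (207.4616,151.4538) → (213.8474,175.8143) → (235.5882,188.5244) → (259.9487,182.1386) → (272.6588,160.3978) → (266.2730,136.0373) → (244.5322,123.3272) → (220.1717,129.7130) → (207.4616,151.4538). Closed: final G1 returns to the first vertex.

**Shape 3** — `<path>` line segment, stroke `#ff00ff` → cut (S852, F804). Machine vertices: (11.6383,34.3219) → (253.6513,84.6750). Open path.

**Shape 4** — `<polygon>` rectangle, stroke `#ff00ff` → cut (S852, F804). Machine vertices: (4.4585,112.9828) → (32.9899,112.9828) → (32.9899,48.0254) → (4.4585,48.0254) → (4.4585,112.9828). Closed: final G1 returns to the first vertex.

**Shape 5** — `<rect>` rectangle, stroke `#ff00ff` → cut (S852, F804). Machine vertices: (64.3360,130.2474) → (161.6115,130.2474) → (161.6115,109.9341) → (64.3360,109.9341) → (64.3360,130.2474). Closed: final G1 returns to the first vertex.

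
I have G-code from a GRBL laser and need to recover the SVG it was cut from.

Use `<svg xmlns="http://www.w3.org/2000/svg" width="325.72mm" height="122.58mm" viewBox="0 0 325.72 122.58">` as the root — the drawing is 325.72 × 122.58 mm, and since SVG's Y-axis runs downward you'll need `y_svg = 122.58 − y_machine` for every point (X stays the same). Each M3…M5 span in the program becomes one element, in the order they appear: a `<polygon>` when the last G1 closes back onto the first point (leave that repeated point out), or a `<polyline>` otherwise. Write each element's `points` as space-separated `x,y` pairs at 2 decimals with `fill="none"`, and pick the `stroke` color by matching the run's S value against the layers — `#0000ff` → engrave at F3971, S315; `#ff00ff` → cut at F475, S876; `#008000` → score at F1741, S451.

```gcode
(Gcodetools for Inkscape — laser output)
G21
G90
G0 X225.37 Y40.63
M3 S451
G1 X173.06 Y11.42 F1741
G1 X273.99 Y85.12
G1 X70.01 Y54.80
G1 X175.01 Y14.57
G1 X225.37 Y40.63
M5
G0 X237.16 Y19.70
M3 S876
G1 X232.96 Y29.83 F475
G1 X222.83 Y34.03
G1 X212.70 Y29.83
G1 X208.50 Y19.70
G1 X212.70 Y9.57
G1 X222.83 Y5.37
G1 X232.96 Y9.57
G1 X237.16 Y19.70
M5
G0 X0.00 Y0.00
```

<svg xmlns="http://www.w3.org/2000/svg" width="325.72mm" height="122.58mm" viewBox="0 0 325.72 122.58">
  <polygon points="225.37,81.95 173.06,111.16 273.99,37.46 70.01,67.78 175.01,108.01" fill="none" stroke="#008000"/>
  <polygon points="237.16,102.88 232.96,92.75 222.83,88.55 212.70,92.75 208.50,102.88 212.70,113.01 222.83,117.21 232.96,113.01" fill="none" stroke="#ff00ff"/>
</svg>

y_svg = 122.58 − y_m.

[1] S451→`#008000` (score); closed run; points: 225.37,81.95 173.06,111.16 273.99,37.46 70.01,67.78 175.01,108.01

[2] S876→`#ff00ff` (cut); closed run; points: 237.16,102.88 232.96,92.75 222.83,88.55 212.70,92.75 208.50,102.88 212.70,113.01 222.83,117.21 232.96,113.01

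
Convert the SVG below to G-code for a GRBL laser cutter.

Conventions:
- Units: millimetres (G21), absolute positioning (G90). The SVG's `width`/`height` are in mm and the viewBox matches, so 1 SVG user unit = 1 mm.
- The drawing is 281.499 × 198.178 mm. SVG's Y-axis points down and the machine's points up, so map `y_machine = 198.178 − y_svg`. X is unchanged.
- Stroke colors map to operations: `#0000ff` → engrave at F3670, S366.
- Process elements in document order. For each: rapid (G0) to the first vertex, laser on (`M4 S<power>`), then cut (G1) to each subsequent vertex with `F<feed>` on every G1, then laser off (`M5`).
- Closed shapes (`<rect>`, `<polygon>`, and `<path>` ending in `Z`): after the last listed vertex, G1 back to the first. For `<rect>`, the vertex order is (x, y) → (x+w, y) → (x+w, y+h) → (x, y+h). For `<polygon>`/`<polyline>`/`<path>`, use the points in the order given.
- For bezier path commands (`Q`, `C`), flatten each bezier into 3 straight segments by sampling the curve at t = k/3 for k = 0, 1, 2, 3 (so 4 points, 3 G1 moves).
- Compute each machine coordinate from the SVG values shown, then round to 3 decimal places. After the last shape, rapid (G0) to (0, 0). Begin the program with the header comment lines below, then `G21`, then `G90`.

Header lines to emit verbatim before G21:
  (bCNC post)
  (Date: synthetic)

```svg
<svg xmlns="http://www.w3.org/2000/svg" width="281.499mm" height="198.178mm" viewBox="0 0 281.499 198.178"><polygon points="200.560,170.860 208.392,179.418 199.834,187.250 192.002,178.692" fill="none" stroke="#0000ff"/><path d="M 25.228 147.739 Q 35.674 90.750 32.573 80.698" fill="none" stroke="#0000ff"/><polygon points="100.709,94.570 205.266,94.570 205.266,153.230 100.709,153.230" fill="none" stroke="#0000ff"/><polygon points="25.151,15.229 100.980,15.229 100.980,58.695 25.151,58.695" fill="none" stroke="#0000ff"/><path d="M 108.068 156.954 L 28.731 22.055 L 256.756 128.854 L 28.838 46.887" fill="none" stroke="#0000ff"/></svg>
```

Since the viewBox matches the mm dimensions, user units are millimetres directly. The only transform is the Y-flip y_m = 198.178 − y_svg.

Shape 1 is a regular polygon drawn with `<polygon>`. Its stroke #0000ff means engrave at S366, F3670. After flipping Y the toolpath is (200.560,27.318) → (208.392,18.760) → (199.834,10.928) → (192.002,19.486) → (200.560,27.318), returning to the start.

Shape 2 is a quadratic bezier drawn with `<path>`. Its stroke #0000ff means engrave at S366, F3670. After flipping Y the toolpath is (25.228,50.439) → (30.687,83.216) → (33.135,105.563) → (32.573,117.480).

Shape 3 is a rectangle drawn with `<polygon>`. Its stroke #0000ff means engrave at S366, F3670. After flipping Y the toolpath is (100.709,103.608) → (205.266,103.608) → (205.266,44.948) → (100.709,44.948) → (100.709,103.608), returning to the start.

Shape 4 is a rectangle drawn with `<polygon>`. Its stroke #0000ff means engrave at S366, F3670. After flipping Y the toolpath is (25.151,182.949) → (100.980,182.949) → (100.980,139.483) → (25.151,139.483) → (25.151,182.949), returning to the start.

Shape 5 is a open polyline drawn with `<path>`. Its stroke #0000ff means engrave at S366, F3670. After flipping Y the toolpath is (108.068,41.224) → (28.731,176.123) → (256.756,69.324) → (28.838,151.291).

(bCNC post)
(Date: synthetic)
G21
G90
G0 X200.560 Y27.318
M4 S366
G1 X208.392 Y18.760 F3670
G1 X199.834 Y10.928 F3670
G1 X192.002 Y19.486 F3670
G1 X200.560 Y27.318 F3670
M5
G0 X25.228 Y50.439
M4 S366
G1 X30.687 Y83.216 F3670
G1 X33.135 Y105.563 F3670
G1 X32.573 Y117.480 F3670
M5
G0 X100.709 Y103.608
M4 S366
G1 X205.266 Y103.608 F3670
G1 X205.266 Y44.948 F3670
G1 X100.709 Y44.948 F3670
G1 X100.709 Y103.608 F3670
M5
G0 X25.151 Y182.949
M4 S366
G1 X100.980 Y182.949 F3670
G1 X100.980 Y139.483 F3670
G1 X25.151 Y139.483 F3670
G1 X25.151 Y182.949 F3670
M5
G0 X108.068 Y41.224
M4 S366
G1 X28.731 Y176.123 F3670
G1 X256.756 Y69.324 F3670
G1 X28.838 Y151.291 F3670
M5
G0 X0.000 Y0.000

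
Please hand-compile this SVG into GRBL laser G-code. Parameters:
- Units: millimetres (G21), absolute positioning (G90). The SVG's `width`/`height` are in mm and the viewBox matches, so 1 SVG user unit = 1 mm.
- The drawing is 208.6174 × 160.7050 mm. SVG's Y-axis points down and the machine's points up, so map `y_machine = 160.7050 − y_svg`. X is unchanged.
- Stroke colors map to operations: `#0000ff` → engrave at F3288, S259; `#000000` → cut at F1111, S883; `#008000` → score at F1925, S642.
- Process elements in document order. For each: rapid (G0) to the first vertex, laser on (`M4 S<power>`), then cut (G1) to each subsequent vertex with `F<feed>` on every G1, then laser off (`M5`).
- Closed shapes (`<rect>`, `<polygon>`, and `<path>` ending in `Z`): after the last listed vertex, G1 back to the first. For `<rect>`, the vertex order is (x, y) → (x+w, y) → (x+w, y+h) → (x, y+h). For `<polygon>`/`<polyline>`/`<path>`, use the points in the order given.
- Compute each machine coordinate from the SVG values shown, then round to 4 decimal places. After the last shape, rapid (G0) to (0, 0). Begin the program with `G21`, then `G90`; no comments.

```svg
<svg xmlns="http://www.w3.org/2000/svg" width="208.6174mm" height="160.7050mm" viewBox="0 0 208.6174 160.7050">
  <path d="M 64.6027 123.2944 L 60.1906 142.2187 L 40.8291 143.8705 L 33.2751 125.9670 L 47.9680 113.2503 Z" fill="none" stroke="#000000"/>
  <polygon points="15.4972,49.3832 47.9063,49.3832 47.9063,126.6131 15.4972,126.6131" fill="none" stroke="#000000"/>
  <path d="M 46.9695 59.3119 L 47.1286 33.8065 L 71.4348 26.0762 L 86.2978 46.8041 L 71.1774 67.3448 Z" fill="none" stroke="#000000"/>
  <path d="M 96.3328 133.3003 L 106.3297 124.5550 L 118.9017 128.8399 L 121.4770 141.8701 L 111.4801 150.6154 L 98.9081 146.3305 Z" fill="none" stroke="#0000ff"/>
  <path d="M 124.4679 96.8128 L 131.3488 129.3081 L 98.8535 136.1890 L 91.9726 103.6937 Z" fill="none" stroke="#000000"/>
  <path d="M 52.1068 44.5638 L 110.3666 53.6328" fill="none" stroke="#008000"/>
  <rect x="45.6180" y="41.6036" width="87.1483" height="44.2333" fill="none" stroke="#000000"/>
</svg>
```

viewBox `0 0 208.6174 160.7050` with mm width/height → 1 unit = 1 mm. Flip: y_m = 160.7050 − y_svg.

**Shape 1** — `<path>` regular polygon, stroke `#000000` → cut (S883, F1111). Machine vertices: (64.6027,37.4106) → (60.1906,18.4863) → (40.8291,16.8345) → (33.2751,34.7380) → (47.9680,47.4547) → (64.6027,37.4106). Closed: final G1 returns to the first vertex.

**Shape 2** — `<polygon>` rectangle, stroke `#000000` → cut (S883, F1111). Machine vertices: (15.4972,111.3218) → (47.9063,111.3218) → (47.9063,34.0919) → (15.4972,34.0919) → (15.4972,111.3218). Closed: final G1 returns to the first vertex.

**Shape 3** — `<path>` regular polygon, stroke `#000000` → cut (S883, F1111). Machine vertices: (46.9695,101.3931) → (47.1286,126.8985) → (71.4348,134.6288) → (86.2978,113.9009) → (71.1774,93.3602) → (46.9695,101.3931). Closed: final G1 returns to the first vertex.

**Shape 4** — `<path>` regular polygon, stroke `#0000ff` → engrave (S259, F3288). Machine vertices: (96.3328,27.4047) → (106.3297,36.1500) → (118.9017,31.8651) → (121.4770,18.8349) → (111.4801,10.0896) → (98.9081,14.3745) → (96.3328,27.4047). Closed: final G1 returns to the first vertex.

**Shape 5** — `<path>` regular polygon, stroke `#000000` → cut (S883, F1111). Machine vertices: (124.4679,63.8922) → (131.3488,31.3969) → (98.8535,24.5160) → (91.9726,57.0113) → (124.4679,63.8922). Closed: final G1 returns to the first vertex.

**Shape 6** — `<path>` line segment, stroke `#008000` → score (S642, F1925). Machine vertices: (52.1068,116.1412) → (110.3666,107.0722). Open path.

**Shape 7** — `<rect>` rectangle, stroke `#000000` → cut (S883, F1111). Machine vertices: (45.6180,119.1014) → (132.7663,119.1014) → (132.7663,74.8681) → (45.6180,74.8681) → (45.6180,119.1014). Closed: final G1 returns to the first vertex.

G21
G90
G0 X64.6027 Y37.4106
M4 S883
G1 X60.1906 Y18.4863 F1111
G1 X40.8291 Y16.8345 F1111
G1 X33.2751 Y34.7380 F1111
G1 X47.9680 Y47.4547 F1111
G1 X64.6027 Y37.4106 F1111
M5
G0 X15.4972 Y111.3218
M4 S883
G1 X47.9063 Y111.3218 F1111
G1 X47.9063 Y34.0919 F1111
G1 X15.4972 Y34.0919 F1111
G1 X15.4972 Y111.3218 F1111
M5
G0 X46.9695 Y101.3931
M4 S883
G1 X47.1286 Y126.8985 F1111
G1 X71.4348 Y134.6288 F1111
G1 X86.2978 Y113.9009 F1111
G1 X71.1774 Y93.3602 F1111
G1 X46.9695 Y101.3931 F1111
M5
G0 X96.3328 Y27.4047
M4 S259
G1 X106.3297 Y36.1500 F3288
G1 X118.9017 Y31.8651 F3288
G1 X121.4770 Y18.8349 F3288
G1 X111.4801 Y10.0896 F3288
G1 X98.9081 Y14.3745 F3288
G1 X96.3328 Y27.4047 F3288
M5
G0 X124.4679 Y63.8922
M4 S883
G1 X131.3488 Y31.3969 F1111
G1 X98.8535 Y24.5160 F1111
G1 X91.9726 Y57.0113 F1111
G1 X124.4679 Y63.8922 F1111
M5
G0 X52.1068 Y116.1412
M4 S642
G1 X110.3666 Y107.0722 F1925
M5
G0 X45.6180 Y119.1014
M4 S883
G1 X132.7663 Y119.1014 F1111
G1 X132.7663 Y74.8681 F1111
G1 X45.6180 Y74.8681 F1111
G1 X45.6180 Y119.1014 F1111
M5
G0 X0.0000 Y0.0000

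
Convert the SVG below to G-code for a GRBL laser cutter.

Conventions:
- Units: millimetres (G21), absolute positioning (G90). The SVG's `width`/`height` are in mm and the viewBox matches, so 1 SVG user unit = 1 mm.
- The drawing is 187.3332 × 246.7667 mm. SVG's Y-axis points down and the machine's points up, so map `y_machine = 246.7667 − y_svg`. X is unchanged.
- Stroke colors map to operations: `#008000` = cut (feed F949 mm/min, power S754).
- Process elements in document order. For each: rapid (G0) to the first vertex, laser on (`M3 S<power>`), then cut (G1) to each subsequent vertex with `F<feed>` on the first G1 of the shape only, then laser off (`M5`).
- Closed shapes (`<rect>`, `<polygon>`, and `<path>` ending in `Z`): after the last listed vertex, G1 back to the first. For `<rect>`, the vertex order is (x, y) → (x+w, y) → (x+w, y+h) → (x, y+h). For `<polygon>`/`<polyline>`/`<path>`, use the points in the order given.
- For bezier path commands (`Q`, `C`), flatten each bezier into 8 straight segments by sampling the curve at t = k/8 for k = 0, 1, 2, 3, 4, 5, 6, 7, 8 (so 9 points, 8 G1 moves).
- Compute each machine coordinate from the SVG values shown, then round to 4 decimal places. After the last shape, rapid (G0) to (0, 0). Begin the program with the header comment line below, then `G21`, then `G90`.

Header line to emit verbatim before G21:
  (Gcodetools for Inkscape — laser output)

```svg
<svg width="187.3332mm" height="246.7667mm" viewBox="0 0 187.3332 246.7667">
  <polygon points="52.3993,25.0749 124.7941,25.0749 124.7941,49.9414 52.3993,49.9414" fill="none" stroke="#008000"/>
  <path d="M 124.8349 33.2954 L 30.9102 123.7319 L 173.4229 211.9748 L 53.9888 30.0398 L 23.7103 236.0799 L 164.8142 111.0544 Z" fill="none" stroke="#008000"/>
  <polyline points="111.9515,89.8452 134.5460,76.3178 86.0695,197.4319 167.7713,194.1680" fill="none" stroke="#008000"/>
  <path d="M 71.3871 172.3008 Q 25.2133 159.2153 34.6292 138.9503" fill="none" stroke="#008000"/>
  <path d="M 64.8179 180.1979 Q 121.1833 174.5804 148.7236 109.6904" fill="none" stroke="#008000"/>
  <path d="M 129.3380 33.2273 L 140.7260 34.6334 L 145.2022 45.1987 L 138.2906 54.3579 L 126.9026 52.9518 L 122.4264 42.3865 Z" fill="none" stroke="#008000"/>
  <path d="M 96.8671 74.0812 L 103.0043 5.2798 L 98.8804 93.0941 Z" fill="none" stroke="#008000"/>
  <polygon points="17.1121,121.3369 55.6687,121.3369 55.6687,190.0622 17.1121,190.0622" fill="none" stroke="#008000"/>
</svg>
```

(Gcodetools for Inkscape — laser output)
G21
G90
G0 X52.3993 Y221.6918
M3 S754
G1 X124.7941 Y221.6918 F949
G1 X124.7941 Y196.8253
G1 X52.3993 Y196.8253
G1 X52.3993 Y221.6918
M5
G0 X124.8349 Y213.4713
M3 S754
G1 X30.9102 Y123.0348 F949
G1 X173.4229 Y34.7919
G1 X53.9888 Y216.7269
G1 X23.7103 Y10.6868
G1 X164.8142 Y135.7123
G1 X124.8349 Y213.4713
M5
G0 X111.9515 Y156.9215
M3 S754
G1 X134.5460 Y170.4489 F949
G1 X86.0695 Y49.3348
G1 X167.7713 Y52.5987
M5
G0 X71.3871 Y74.4659
M3 S754
G1 X60.7122 Y77.8495 F949
G1 X51.7746 Y81.4574
G1 X44.5741 Y85.2896
G1 X39.1107 Y89.3463
G1 X35.3846 Y93.6273
G1 X33.3956 Y98.1326
G1 X33.1438 Y102.8623
G1 X34.6292 Y107.8164
M5
G0 X64.8179 Y66.5688
M3 S754
G1 X78.4589 Y68.8993 F949
G1 X91.1990 Y73.0821
G1 X103.0384 Y79.1171
G1 X113.9770 Y87.0044
G1 X124.0148 Y96.7440
G1 X133.1519 Y108.3358
G1 X141.3881 Y121.7799
G1 X148.7236 Y137.0763
M5
G0 X129.3380 Y213.5394
M3 S754
G1 X140.7260 Y212.1333 F949
G1 X145.2022 Y201.5680
G1 X138.2906 Y192.4088
G1 X126.9026 Y193.8149
G1 X122.4264 Y204.3802
G1 X129.3380 Y213.5394
M5
G0 X96.8671 Y172.6855
M3 S754
G1 X103.0043 Y241.4869 F949
G1 X98.8804 Y153.6726
G1 X96.8671 Y172.6855
M5
G0 X17.1121 Y125.4298
M3 S754
G1 X55.6687 Y125.4298 F949
G1 X55.6687 Y56.7045
G1 X17.1121 Y56.7045
G1 X17.1121 Y125.4298
M5
G0 X0.0000 Y0.0000

Since the viewBox matches the mm dimensions, user units are millimetres directly. The only transform is the Y-flip y_m = 246.7667 − y_svg.

Shape 1 is a rectangle drawn with `<polygon>`. Its stroke #008000 means cut at S754, F949. After flipping Y the toolpath is (52.3993,221.6918) → (124.7941,221.6918) → (124.7941,196.8253) → (52.3993,196.8253) → (52.3993,221.6918), returning to the start.

Shape 2 is a closed polygon drawn with `<path>`. Its stroke #008000 means cut at S754, F949. After flipping Y the toolpath is (124.8349,213.4713) → (30.9102,123.0348) → (173.4229,34.7919) → (53.9888,216.7269) → (23.7103,10.6868) → (164.8142,135.7123) → (124.8349,213.4713), returning to the start.

Shape 3 is a open polyline drawn with `<polyline>`. Its stroke #008000 means cut at S754, F949. After flipping Y the toolpath is (111.9515,156.9215) → (134.5460,170.4489) → (86.0695,49.3348) → (167.7713,52.5987).

Shape 4 is a quadratic bezier drawn with `<path>`. Its stroke #008000 means cut at S754, F949. After flipping Y the toolpath is (71.3871,74.4659) → (60.7122,77.8495) → (51.7746,81.4574) → (44.5741,85.2896) → (39.1107,89.3463) → (35.3846,93.6273) → (33.3956,98.1326) → (33.1438,102.8623) → (34.6292,107.8164).

Shape 5 is a quadratic bezier drawn with `<path>`. Its stroke #008000 means cut at S754, F949. After flipping Y the toolpath is (64.8179,66.5688) → (78.4589,68.8993) → (91.1990,73.0821) → (103.0384,79.1171) → (113.9770,87.0044) → (124.0148,96.7440) → (133.1519,108.3358) → (141.3881,121.7799) → (148.7236,137.0763).

Shape 6 is a regular polygon drawn with `<path>`. Its stroke #008000 means cut at S754, F949. After flipping Y the toolpath is (129.3380,213.5394) → (140.7260,212.1333) → (145.2022,201.5680) → (138.2906,192.4088) → (126.9026,193.8149) → (122.4264,204.3802) → (129.3380,213.5394), returning to the start.

Shape 7 is a closed polygon drawn with `<path>`. Its stroke #008000 means cut at S754, F949. After flipping Y the toolpath is (96.8671,172.6855) → (103.0043,241.4869) → (98.8804,153.6726) → (96.8671,172.6855), returning to the start.

Shape 8 is a rectangle drawn with `<polygon>`. Its stroke #008000 means cut at S754, F949. After flipping Y the toolpath is (17.1121,125.4298) → (55.6687,125.4298) → (55.6687,56.7045) → (17.1121,56.7045) → (17.1121,125.4298), returning to the start.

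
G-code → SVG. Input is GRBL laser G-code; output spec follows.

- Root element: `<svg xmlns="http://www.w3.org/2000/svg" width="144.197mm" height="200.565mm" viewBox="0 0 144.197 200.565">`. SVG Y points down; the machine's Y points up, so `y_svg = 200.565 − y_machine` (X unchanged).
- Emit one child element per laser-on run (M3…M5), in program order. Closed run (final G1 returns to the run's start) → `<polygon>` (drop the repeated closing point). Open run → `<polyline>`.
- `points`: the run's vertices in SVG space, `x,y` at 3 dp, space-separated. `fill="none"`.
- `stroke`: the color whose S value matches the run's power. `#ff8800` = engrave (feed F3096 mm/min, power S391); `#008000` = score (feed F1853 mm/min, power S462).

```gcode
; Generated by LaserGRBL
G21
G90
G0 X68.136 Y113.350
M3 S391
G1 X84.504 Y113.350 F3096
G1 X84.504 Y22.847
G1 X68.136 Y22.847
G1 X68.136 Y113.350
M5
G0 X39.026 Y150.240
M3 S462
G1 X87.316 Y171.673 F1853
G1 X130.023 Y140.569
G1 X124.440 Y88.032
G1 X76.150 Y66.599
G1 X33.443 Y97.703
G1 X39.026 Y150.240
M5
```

<svg xmlns="http://www.w3.org/2000/svg" width="144.197mm" height="200.565mm" viewBox="0 0 144.197 200.565">
  <polygon points="68.136,87.215 84.504,87.215 84.504,177.718 68.136,177.718" fill="none" stroke="#ff8800"/>
  <polygon points="39.026,50.325 87.316,28.892 130.023,59.996 124.440,112.533 76.150,133.966 33.443,102.862" fill="none" stroke="#008000"/>
</svg>

Each laser-on run becomes one SVG element. Flip Y back into SVG space with y_svg = 200.565 − y_machine.

Run 1: power S391 maps to stroke `#ff8800` (engrave). The run returns to its start, so emit a `<polygon>` with points (Y-flipped): 68.136,87.215 84.504,87.215 84.504,177.718 68.136,177.718.

Run 2: S462 ⇒ score layer `#008000`. The run returns to its start, so emit a `<polygon>` with points (Y-flipped): 39.026,50.325 87.316,28.892 130.023,59.996 124.440,112.533 76.150,133.966 33.443,102.862.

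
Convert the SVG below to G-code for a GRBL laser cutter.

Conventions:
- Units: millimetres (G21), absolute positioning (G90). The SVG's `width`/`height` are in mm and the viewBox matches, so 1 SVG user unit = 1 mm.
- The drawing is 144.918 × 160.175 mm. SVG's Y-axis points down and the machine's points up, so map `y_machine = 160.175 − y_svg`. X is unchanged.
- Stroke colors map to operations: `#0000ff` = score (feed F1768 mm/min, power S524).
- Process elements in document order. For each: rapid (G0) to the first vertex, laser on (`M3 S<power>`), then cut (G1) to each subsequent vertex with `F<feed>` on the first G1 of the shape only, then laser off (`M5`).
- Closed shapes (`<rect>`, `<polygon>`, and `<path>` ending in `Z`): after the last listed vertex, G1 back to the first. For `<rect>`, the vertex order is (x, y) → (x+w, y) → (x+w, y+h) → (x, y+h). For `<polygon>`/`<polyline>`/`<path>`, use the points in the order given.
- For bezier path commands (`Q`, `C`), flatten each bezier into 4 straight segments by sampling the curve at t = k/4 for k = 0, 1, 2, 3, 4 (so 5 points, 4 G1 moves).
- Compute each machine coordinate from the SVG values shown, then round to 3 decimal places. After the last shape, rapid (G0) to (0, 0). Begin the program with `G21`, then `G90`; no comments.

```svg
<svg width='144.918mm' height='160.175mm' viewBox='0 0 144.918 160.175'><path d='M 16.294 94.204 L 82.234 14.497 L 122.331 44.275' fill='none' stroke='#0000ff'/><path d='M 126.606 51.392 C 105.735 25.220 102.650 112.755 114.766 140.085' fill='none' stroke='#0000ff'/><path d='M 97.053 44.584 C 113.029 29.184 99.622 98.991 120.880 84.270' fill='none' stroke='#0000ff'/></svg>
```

G21
G90
G0 X16.294 Y65.971
M3 S524
G1 X82.234 Y145.678 F1768
G1 X122.331 Y115.900
M5
G0 X126.606 Y108.783
M3 S524
G1 X114.247 Y109.809 F1768
G1 X108.316 Y84.500
G1 X108.570 Y49.159
G1 X114.766 Y20.090
M5
G0 X97.053 Y115.591
M3 S524
G1 X104.526 Y113.817 F1768
G1 X106.986 Y96.003
G1 X110.435 Y78.061
G1 X120.880 Y75.905
M5
G0 X0.000 Y0.000

viewBox `0 0 144.918 160.175` with mm width/height → 1 unit = 1 mm. Flip: y_m = 160.175 − y_svg.

**Shape 1** — `<path>` open polyline, stroke `#0000ff` → score (S524, F1768). Machine vertices: (16.294,65.971) → (82.234,145.678) → (122.331,115.900). Open path.

**Shape 2** — `<path>` cubic bezier, stroke `#0000ff` → score (S524, F1768). Control points (SVG): P0=(126.606,51.392), P1=(105.735,25.220), P2=(102.650,112.755), P3=(114.766,140.085); sampled at t=k/4. Machine vertices: (126.606,108.783) → (114.247,109.809) → (108.316,84.500) → (108.570,49.159) → (114.766,20.090). Open path.

**Shape 3** — `<path>` cubic bezier, stroke `#0000ff` → score (S524, F1768). Control points (SVG): P0=(97.053,44.584), P1=(113.029,29.184), P2=(99.622,98.991), P3=(120.880,84.270); sampled at t=k/4. Machine vertices: (97.053,115.591) → (104.526,113.817) → (106.986,96.003) → (110.435,78.061) → (120.880,75.905). Open path.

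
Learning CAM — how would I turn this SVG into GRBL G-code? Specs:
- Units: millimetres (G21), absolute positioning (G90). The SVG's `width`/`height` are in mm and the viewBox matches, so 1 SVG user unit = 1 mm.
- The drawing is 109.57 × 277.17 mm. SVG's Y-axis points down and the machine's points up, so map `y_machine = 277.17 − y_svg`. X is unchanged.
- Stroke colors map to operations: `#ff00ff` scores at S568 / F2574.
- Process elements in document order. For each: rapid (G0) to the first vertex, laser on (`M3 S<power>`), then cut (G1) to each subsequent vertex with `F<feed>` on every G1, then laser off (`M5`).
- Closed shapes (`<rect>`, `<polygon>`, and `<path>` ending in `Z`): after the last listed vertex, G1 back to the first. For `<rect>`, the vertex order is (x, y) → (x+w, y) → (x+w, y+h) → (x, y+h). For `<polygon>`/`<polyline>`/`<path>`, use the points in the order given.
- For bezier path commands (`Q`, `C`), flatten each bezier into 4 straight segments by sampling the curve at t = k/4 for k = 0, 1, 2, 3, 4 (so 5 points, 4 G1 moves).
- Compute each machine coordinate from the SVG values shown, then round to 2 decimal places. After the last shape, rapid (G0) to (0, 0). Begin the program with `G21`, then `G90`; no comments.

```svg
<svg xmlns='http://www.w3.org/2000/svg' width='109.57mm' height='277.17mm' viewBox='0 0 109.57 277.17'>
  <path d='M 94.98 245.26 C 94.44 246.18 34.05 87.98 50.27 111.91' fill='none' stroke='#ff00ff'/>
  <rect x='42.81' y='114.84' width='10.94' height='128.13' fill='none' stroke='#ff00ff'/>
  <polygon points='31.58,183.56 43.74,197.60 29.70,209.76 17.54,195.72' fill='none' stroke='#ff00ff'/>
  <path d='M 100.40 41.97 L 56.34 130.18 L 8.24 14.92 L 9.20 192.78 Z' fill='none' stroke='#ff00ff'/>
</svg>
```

G21
G90
G0 X94.98 Y31.91
M3 S568
G1 X85.49 Y55.72 F2574
G1 X66.34 Y107.21 F2574
G1 X50.34 Y154.39 F2574
G1 X50.27 Y165.26 F2574
M5
G0 X42.81 Y162.33
M3 S568
G1 X53.75 Y162.33 F2574
G1 X53.75 Y34.20 F2574
G1 X42.81 Y34.20 F2574
G1 X42.81 Y162.33 F2574
M5
G0 X31.58 Y93.61
M3 S568
G1 X43.74 Y79.57 F2574
G1 X29.70 Y67.41 F2574
G1 X17.54 Y81.45 F2574
G1 X31.58 Y93.61 F2574
M5
G0 X100.40 Y235.20
M3 S568
G1 X56.34 Y146.99 F2574
G1 X8.24 Y262.25 F2574
G1 X9.20 Y84.39 F2574
G1 X100.40 Y235.20 F2574
M5
G0 X0.00 Y0.00

viewBox `0 0 109.57 277.17` with mm width/height → 1 unit = 1 mm. Flip: y_m = 277.17 − y_svg.

**Shape 1** — `<path>` cubic bezier, stroke `#ff00ff` → score (S568, F2574). Control points (SVG): P0=(94.98,245.26), P1=(94.44,246.18), P2=(34.05,87.98), P3=(50.27,111.91); sampled at t=k/4. Machine vertices: (94.98,31.91) → (85.49,55.72) → (66.34,107.21) → (50.34,154.39) → (50.27,165.26). Open path.

**Shape 2** — `<rect>` rectangle, stroke `#ff00ff` → score (S568, F2574). Machine vertices: (42.81,162.33) → (53.75,162.33) → (53.75,34.20) → (42.81,34.20) → (42.81,162.33). Closed: final G1 returns to the first vertex.

**Shape 3** — `<polygon>` regular polygon, stroke `#ff00ff` → score (S568, F2574). Machine vertices: (31.58,93.61) → (43.74,79.57) → (29.70,67.41) → (17.54,81.45) → (31.58,93.61). Closed: final G1 returns to the first vertex.

**Shape 4** — `<path>` closed polygon, stroke `#ff00ff` → score (S568, F2574). Machine vertices: (100.40,235.20) → (56.34,146.99) → (8.24,262.25) → (9.20,84.39) → (100.40,235.20). Closed: final G1 returns to the first vertex.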